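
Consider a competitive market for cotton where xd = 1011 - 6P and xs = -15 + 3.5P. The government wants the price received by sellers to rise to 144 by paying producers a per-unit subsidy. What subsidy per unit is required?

Required subsidy s = 57 per unit

At a seller price of 144, quantity supplied is -15 + 3.5·144 = 489.
Buyers absorb 489 only when they pay Pb with 1011 − 6·Pb = 489, i.e. Pb = 87.
s = Ps − Pb = 144 − 87 = 57.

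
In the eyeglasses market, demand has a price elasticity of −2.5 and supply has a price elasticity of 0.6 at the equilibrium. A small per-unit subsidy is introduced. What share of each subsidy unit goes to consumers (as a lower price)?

Consumer share = 6/31

For a small subsidy around the equilibrium, the benefit split depends on the relative slopes, which at a point are proportional to the elasticities.
Buyer share = εs/(εs + |εd|) = 0.6/(0.6 + 2.5) = 6/31; seller share = |εd|/(εs + |εd|) = 25/31.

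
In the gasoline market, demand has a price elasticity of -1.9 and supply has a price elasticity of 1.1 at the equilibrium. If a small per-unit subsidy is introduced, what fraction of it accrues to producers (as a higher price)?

Producer share = 19/30

For a small subsidy around the equilibrium, the benefit split depends on the relative slopes, which at a point are proportional to the elasticities.
Buyer share = εs/(εs + |εd|) = 1.1/(1.1 + 1.9) = 11/30; seller share = |εd|/(εs + |εd|) = 19/30.
So producers capture 19/30 of the subsidy.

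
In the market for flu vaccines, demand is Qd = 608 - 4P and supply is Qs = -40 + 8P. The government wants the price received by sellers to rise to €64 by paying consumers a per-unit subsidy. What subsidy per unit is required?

Required subsidy s = €30 per unit

At a seller price of 64, quantity supplied is -40 + 8·64 = 472.
Buyers absorb 472 only when they pay Pb with 608 − 4·Pb = 472, i.e. Pb = 34.
s = Ps − Pb = 64 − 34 = 30.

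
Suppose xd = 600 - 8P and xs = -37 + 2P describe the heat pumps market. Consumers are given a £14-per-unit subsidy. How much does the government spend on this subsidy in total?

Pre-subsidy: 600 - 8P = -37 + 2P gives P* = 63.7, x* = 90.4.
With the rebate, buyers effectively pay Pb = Ps − 14, where Ps is the price sellers receive.
Demand in terms of Ps becomes xd = 600 − 8(Ps − 14) = 712 - 8Ps. Setting this equal to supply: 712 - 8Ps = -37 + 2Ps, so Ps = 74.9.
Buyers pay Pb = 74.9 − 14 = 60.9; x' = -37 + 2·74.9 = 112.8.
Government outlay = subsidy × quantity = 14 × 112.8 = 1579.2.

Government cost = £1579.2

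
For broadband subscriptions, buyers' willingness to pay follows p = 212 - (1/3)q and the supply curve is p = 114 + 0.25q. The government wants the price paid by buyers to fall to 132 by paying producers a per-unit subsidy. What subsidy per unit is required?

At a buyer price of 132, quantity demanded is 636 − 3·132 = 240.
Sellers supply 240 only when they receive ps = 114 + 0.25·240 = 174.
s = ps − pb = 174 − 132 = 42.

Required subsidy s = 42 per unit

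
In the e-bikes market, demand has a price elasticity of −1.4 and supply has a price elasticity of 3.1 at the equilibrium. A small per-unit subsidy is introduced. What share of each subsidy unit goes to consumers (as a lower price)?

Consumer share = 31/45

For a small subsidy around the equilibrium, the benefit split depends on the relative slopes, which at a point are proportional to the elasticities.
Buyer share = εs/(εs + |εd|) = 3.1/(3.1 + 1.4) = 31/45; seller share = |εd|/(εs + |εd|) = 14/45.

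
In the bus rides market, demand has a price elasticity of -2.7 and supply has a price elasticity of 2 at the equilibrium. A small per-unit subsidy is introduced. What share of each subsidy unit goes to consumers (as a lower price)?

For a small subsidy around the equilibrium, the benefit split depends on the relative slopes, which at a point are proportional to the elasticities.
Buyer share = εs/(εs + |εd|) = 2/(2 + 2.7) = 20/47; seller share = |εd|/(εs + |εd|) = 27/47.

Consumer share = 20/47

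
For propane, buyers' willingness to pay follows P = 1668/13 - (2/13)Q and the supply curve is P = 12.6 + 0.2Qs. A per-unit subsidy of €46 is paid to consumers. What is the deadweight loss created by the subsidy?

Deadweight loss = €2990

Pre-subsidy: 1668/13 - (2/13)Q = 12.6 + 0.2Q gives Q* = 327 and P* = 78.
With the rebate, buyers effectively pay Pb = Ps − 46, where Ps is the price sellers receive.
On the curves, Pb = 1668/13 - (2/13)Q and Ps = 12.6 + 0.2Q; the wedge Ps − Pb = 46 gives 12.6 + 0.2Q − (1668/13 - (2/13)Q) = 46, so Q' = 457.
Then Pb = 1668/13 − (2/13)·457 = 58 and Ps = 12.6 + 0.2·457 = 104.
The subsidy expands output by 457 − 327 = 130 past the efficient level; on those units the gap between marginal cost and willingness to pay runs from 0 up to 46.
DWL = ½ × 46 × 130 = 2990.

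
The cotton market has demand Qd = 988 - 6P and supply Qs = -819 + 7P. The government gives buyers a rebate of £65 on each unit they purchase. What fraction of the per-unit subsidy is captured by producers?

Pre-subsidy: 988 - 6P = -819 + 7P gives P* = 139, Q* = 154.
With the rebate, buyers effectively pay Pb = Ps − 65, where Ps is the price sellers receive.
Demand in terms of Ps becomes Qd = 988 − 6(Ps − 65) = 1378 - 6Ps. Setting this equal to supply: 1378 - 6Ps = -819 + 7Ps, so Ps = 169.
Buyers pay Pb = 169 − 65 = 104; Q' = -819 + 7·169 = 364.
Buyers' price falls by P* − Pb = 139 − 104 = 35; sellers' price rises by Ps − P* = 169 − 139 = 30.
So producers capture 30/65 = 6/13 of each unit of subsidy.

Producer share = 6/13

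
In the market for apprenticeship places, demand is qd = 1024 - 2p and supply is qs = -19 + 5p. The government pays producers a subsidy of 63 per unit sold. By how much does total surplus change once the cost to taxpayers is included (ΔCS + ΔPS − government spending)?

Pre-subsidy: 1024 - 2p = -19 + 5p gives p* = 149, q* = 726.
With the subsidy, sellers receive ps = pb + 63 for each unit, where pb is the price buyers pay.
Supply in terms of pb becomes qs = -19 + 5(pb + 63) = 296 + 5pb. Setting this equal to demand: 1024 - 2pb = 296 + 5pb, so pb = 104.
Sellers receive ps = 104 + 63 = 167; q' = 1024 − 2·104 = 816.
ΔCS = ½(726 + 816)(149 − 104) = 34695; ΔPS = ½(726 + 816)(167 − 149) = 13878.
Government spending = 63 × 816 = 51408.
Net change = 34695 + 13878 − 51408 = -2835. The loss equals the DWL triangle ½·63·90.

Net change in total surplus = -2835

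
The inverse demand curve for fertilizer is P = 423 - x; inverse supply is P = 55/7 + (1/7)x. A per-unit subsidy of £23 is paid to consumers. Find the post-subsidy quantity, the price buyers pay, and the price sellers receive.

x' = 383.375; buyers pay £39.625; sellers receive £62.625

Pre-subsidy: 423 - x = 55/7 + (1/7)x gives x* = 363.25 and P* = 59.75.
With the rebate, buyers effectively pay Pb = Ps − 23, where Ps is the price sellers receive.
On the curves, Pb = 423 - x and Ps = 55/7 + (1/7)x; the wedge Ps − Pb = 23 gives 55/7 + (1/7)x − (423 - x) = 23, so x' = 383.375.
Then Pb = 423 − 1·383.375 = 39.625 and Ps = 55/7 + (1/7)·383.375 = 62.625.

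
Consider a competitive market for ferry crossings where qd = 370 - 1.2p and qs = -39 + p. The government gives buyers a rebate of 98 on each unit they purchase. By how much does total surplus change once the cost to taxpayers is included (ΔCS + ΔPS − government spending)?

Pre-subsidy: 370 - 1.2p = -39 + p gives p* = 2045/11, q* = 1616/11.
With the rebate, buyers effectively pay pb = ps − 98, where ps is the price sellers receive.
Demand in terms of ps becomes qd = 370 − 1.2(ps − 98) = 487.6 - 1.2ps. Setting this equal to supply: 487.6 - 1.2ps = -39 + ps, so ps = 2633/11.
Buyers pay pb = 2633/11 − 98 = 1555/11; q' = -39 + 1·(2633/11) = 2204/11.
ΔCS = ½(1616/11 + 2204/11)(2045/11 − 1555/11) = 935900/121; ΔPS = ½(1616/11 + 2204/11)(2633/11 − 2045/11) = 1123080/121.
Government spending = 98 × 2204/11 = 215992/11.
Net change = 935900/121 + 1123080/121 − 215992/11 = -28812/11. The loss equals the DWL triangle ½·98·588/11.

Net change in total surplus = -28812/11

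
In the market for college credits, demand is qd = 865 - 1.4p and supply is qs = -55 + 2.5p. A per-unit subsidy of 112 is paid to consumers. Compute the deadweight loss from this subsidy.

Deadweight loss = 219520/39

Pre-subsidy: 865 - 1.4p = -55 + 2.5p gives p* = 9200/39, q* = 20855/39.
With the rebate, buyers effectively pay pb = ps − 112, where ps is the price sellers receive.
Demand in terms of ps becomes qd = 865 − 1.4(ps − 112) = 1021.8 - 1.4ps. Setting this equal to supply: 1021.8 - 1.4ps = -55 + 2.5ps, so ps = 10768/39.
Buyers pay pb = 10768/39 − 112 = 6400/39; q' = -55 + 2.5·(10768/39) = 24775/39.
The subsidy expands output by 24775/39 − 20855/39 = 3920/39 past the efficient level; on those units the gap between marginal cost and willingness to pay runs from 0 up to 112.
DWL = ½ × 112 × 3920/39 = 219520/39.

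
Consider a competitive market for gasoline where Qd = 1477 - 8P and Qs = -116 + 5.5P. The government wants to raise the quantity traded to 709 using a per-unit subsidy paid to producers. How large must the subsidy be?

Required subsidy s = 54 per unit

At Q = 709, invert demand for the buyer price: Pb = (1477 − 709)/8 = 96; invert supply for the seller price: Ps = (709 − (-116))/5.5 = 150.
The subsidy must fill the gap: s = Ps − Pb = 150 − 96 = 54.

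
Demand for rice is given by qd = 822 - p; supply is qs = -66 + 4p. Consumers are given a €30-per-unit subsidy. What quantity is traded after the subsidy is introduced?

Pre-subsidy: 822 - p = -66 + 4p gives p* = 177.6, q* = 644.4.
With the rebate, buyers effectively pay pb = ps − 30, where ps is the price sellers receive.
Demand in terms of ps becomes qd = 822 − 1(ps − 30) = 852 - ps. Setting this equal to supply: 852 - ps = -66 + 4ps, so ps = 183.6.
Buyers pay pb = 183.6 − 30 = 153.6; q' = -66 + 4·183.6 = 668.4.

q' = 668.4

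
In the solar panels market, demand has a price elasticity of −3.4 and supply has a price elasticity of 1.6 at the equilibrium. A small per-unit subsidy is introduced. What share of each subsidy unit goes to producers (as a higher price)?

Producer share = 0.68

For a small subsidy around the equilibrium, the benefit split depends on the relative slopes, which at a point are proportional to the elasticities.
Buyer share = εs/(εs + |εd|) = 1.6/(1.6 + 3.4) = 0.32; seller share = |εd|/(εs + |εd|) = 0.68.
So producers capture 0.68 of the subsidy.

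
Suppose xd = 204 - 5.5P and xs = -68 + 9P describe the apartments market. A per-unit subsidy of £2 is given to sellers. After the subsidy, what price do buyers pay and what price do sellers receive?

Pre-subsidy: 204 - 5.5P = -68 + 9P gives P* = 544/29, x* = 2924/29.
With the subsidy, sellers receive Ps = Pb + 2 for each unit, where Pb is the price buyers pay.
Supply in terms of Pb becomes xs = -68 + 9(Pb + 2) = -50 + 9Pb. Setting this equal to demand: 204 - 5.5Pb = -50 + 9Pb, so Pb = 508/29.
Sellers receive Ps = 508/29 + 2 = 566/29; x' = 204 − 5.5·(508/29) = 3122/29.

Buyers pay 508/29; sellers receive 566/29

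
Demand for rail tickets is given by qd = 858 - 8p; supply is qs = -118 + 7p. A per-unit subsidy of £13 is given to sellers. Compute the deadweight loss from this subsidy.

Deadweight loss = 4732/15

Pre-subsidy: 858 - 8p = -118 + 7p gives p* = 976/15, q* = 5062/15.
With the subsidy, sellers receive ps = pb + 13 for each unit, where pb is the price buyers pay.
Supply in terms of pb becomes qs = -118 + 7(pb + 13) = -27 + 7pb. Setting this equal to demand: 858 - 8pb = -27 + 7pb, so pb = 59.
Sellers receive ps = 59 + 13 = 72; q' = 858 − 8·59 = 386.
The subsidy expands output by 386 − 5062/15 = 728/15 past the efficient level; on those units the gap between marginal cost and willingness to pay runs from 0 up to 13.
DWL = ½ × 13 × 728/15 = 4732/15.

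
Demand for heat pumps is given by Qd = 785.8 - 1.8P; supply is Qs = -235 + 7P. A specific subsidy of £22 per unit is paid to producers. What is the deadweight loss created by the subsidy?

Pre-subsidy: 785.8 - 1.8P = -235 + 7P gives P* = 116, Q* = 577.
With the subsidy, sellers receive Ps = Pb + 22 for each unit, where Pb is the price buyers pay.
Supply in terms of Pb becomes Qs = -235 + 7(Pb + 22) = -81 + 7Pb. Setting this equal to demand: 785.8 - 1.8Pb = -81 + 7Pb, so Pb = 98.5.
Sellers receive Ps = 98.5 + 22 = 120.5; Q' = 785.8 − 1.8·98.5 = 608.5.
The subsidy expands output by 608.5 − 577 = 31.5 past the efficient level; on those units the gap between marginal cost and willingness to pay runs from 0 up to 22.
DWL = ½ × 22 × 31.5 = 346.5.

Deadweight loss = £346.5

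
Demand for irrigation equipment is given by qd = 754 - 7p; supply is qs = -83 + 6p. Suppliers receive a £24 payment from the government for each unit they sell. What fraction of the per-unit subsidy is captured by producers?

Pre-subsidy: 754 - 7p = -83 + 6p gives p* = 837/13, q* = 3943/13.
With the subsidy, sellers receive ps = pb + 24 for each unit, where pb is the price buyers pay.
Supply in terms of pb becomes qs = -83 + 6(pb + 24) = 61 + 6pb. Setting this equal to demand: 754 - 7pb = 61 + 6pb, so pb = 693/13.
Sellers receive ps = 693/13 + 24 = 1005/13; q' = 754 − 7·(693/13) = 4951/13.
Buyers' price falls by p* − pb = 837/13 − 693/13 = 144/13; sellers' price rises by ps − p* = 1005/13 − 837/13 = 168/13.
So producers capture (168/13)/24 = 7/13 of each unit of subsidy.

Producer share = 7/13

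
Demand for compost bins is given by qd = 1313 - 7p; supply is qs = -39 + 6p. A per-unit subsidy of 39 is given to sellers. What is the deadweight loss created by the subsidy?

Deadweight loss = 2457

Pre-subsidy: 1313 - 7p = -39 + 6p gives p* = 104, q* = 585.
With the subsidy, sellers receive ps = pb + 39 for each unit, where pb is the price buyers pay.
Supply in terms of pb becomes qs = -39 + 6(pb + 39) = 195 + 6pb. Setting this equal to demand: 1313 - 7pb = 195 + 6pb, so pb = 86.
Sellers receive ps = 86 + 39 = 125; q' = 1313 − 7·86 = 711.
The subsidy expands output by 711 − 585 = 126 past the efficient level; on those units the gap between marginal cost and willingness to pay runs from 0 up to 39.
DWL = ½ × 39 × 126 = 2457.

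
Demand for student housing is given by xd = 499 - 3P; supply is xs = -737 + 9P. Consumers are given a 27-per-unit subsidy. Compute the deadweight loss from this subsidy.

Deadweight loss = 820.125

Pre-subsidy: 499 - 3P = -737 + 9P gives P* = 103, x* = 190.
With the rebate, buyers effectively pay Pb = Ps − 27, where Ps is the price sellers receive.
Demand in terms of Ps becomes xd = 499 − 3(Ps − 27) = 580 - 3Ps. Setting this equal to supply: 580 - 3Ps = -737 + 9Ps, so Ps = 109.75.
Buyers pay Pb = 109.75 − 27 = 82.75; x' = -737 + 9·109.75 = 250.75.
The subsidy expands output by 250.75 − 190 = 60.75 past the efficient level; on those units the gap between marginal cost and willingness to pay runs from 0 up to 27.
DWL = ½ × 27 × 60.75 = 820.125.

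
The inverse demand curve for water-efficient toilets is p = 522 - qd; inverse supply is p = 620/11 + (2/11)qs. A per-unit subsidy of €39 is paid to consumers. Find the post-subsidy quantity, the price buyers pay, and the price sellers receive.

Pre-subsidy: 522 - q = 620/11 + (2/11)q gives q* = 394 and p* = 128.
With the rebate, buyers effectively pay pb = ps − 39, where ps is the price sellers receive.
On the curves, pb = 522 - q and ps = 620/11 + (2/11)q; the wedge ps − pb = 39 gives 620/11 + (2/11)q − (522 - q) = 39, so q' = 427.
Then pb = 522 − 1·427 = 95 and ps = 620/11 + (2/11)·427 = 134.

q' = 427; buyers pay €95; sellers receive €134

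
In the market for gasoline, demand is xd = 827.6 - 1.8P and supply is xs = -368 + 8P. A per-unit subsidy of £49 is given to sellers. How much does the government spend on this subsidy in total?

Pre-subsidy: 827.6 - 1.8P = -368 + 8P gives P* = 122, x* = 608.
With the subsidy, sellers receive Ps = Pb + 49 for each unit, where Pb is the price buyers pay.
Supply in terms of Pb becomes xs = -368 + 8(Pb + 49) = 24 + 8Pb. Setting this equal to demand: 827.6 - 1.8Pb = 24 + 8Pb, so Pb = 82.
Sellers receive Ps = 82 + 49 = 131; x' = 827.6 − 1.8·82 = 680.
Government outlay = subsidy × quantity = 49 × 680 = 33320.

Government cost = £33320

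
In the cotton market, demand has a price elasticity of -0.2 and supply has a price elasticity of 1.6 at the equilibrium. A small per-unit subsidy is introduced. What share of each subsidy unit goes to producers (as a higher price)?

Producer share = 1/9

For a small subsidy around the equilibrium, the benefit split depends on the relative slopes, which at a point are proportional to the elasticities.
Buyer share = εs/(εs + |εd|) = 1.6/(1.6 + 0.2) = 8/9; seller share = |εd|/(εs + |εd|) = 1/9.
So producers capture 1/9 of the subsidy.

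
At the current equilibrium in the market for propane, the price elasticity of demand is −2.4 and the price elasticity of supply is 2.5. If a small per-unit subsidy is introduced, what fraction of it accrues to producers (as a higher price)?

For a small subsidy around the equilibrium, the benefit split depends on the relative slopes, which at a point are proportional to the elasticities.
Buyer share = εs/(εs + |εd|) = 2.5/(2.5 + 2.4) = 25/49; seller share = |εd|/(εs + |εd|) = 24/49.
So producers capture 24/49 of the subsidy.

Producer share = 24/49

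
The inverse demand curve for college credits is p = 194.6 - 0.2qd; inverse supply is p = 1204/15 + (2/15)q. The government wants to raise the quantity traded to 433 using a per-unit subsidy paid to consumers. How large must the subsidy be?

Required subsidy s = 30 per unit

At q = 433, from the demand curve buyers pay pb = 194.6 − 0.2·433 = 108; from the supply curve sellers need ps = 1204/15 + (2/15)·433 = 138.
The subsidy must fill the gap: s = ps − pb = 138 − 108 = 30.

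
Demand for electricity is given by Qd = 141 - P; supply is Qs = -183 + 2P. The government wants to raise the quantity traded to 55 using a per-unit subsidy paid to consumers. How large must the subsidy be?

Required subsidy s = 33 per unit

At Q = 55, invert demand for the buyer price: Pb = (141 − 55)/1 = 86; invert supply for the seller price: Ps = (55 − (-183))/2 = 119.
The subsidy must fill the gap: s = Ps − Pb = 119 − 86 = 33.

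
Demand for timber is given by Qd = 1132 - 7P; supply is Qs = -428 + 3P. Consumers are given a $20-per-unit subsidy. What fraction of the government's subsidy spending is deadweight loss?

DWL / government spending = 21/82

Pre-subsidy: 1132 - 7P = -428 + 3P gives P* = 156, Q* = 40.
With the rebate, buyers effectively pay Pb = Ps − 20, where Ps is the price sellers receive.
Demand in terms of Ps becomes Qd = 1132 − 7(Ps − 20) = 1272 - 7Ps. Setting this equal to supply: 1272 - 7Ps = -428 + 3Ps, so Ps = 170.
Buyers pay Pb = 170 − 20 = 150; Q' = -428 + 3·170 = 82.
ΔCS = ½(40 + 82)(156 − 150) = 366; ΔPS = ½(40 + 82)(170 − 156) = 854.
Government spending = 20 × 82 = 1640.
DWL = ½ × 20 × (82 − 40) = 420; fraction = 420 / 1640 = 21/82.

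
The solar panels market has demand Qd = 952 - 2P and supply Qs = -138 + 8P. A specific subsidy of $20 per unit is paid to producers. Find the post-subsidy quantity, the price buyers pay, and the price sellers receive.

Q' = 766; buyers pay $93; sellers receive $113

Pre-subsidy: 952 - 2P = -138 + 8P gives P* = 109, Q* = 734.
With the subsidy, sellers receive Ps = Pb + 20 for each unit, where Pb is the price buyers pay.
Supply in terms of Pb becomes Qs = -138 + 8(Pb + 20) = 22 + 8Pb. Setting this equal to demand: 952 - 2Pb = 22 + 8Pb, so Pb = 93.
Sellers receive Ps = 93 + 20 = 113; Q' = 952 − 2·93 = 766.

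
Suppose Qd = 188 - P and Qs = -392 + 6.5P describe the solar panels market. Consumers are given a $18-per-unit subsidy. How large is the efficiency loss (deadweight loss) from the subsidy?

Pre-subsidy: 188 - P = -392 + 6.5P gives P* = 232/3, Q* = 332/3.
With the rebate, buyers effectively pay Pb = Ps − 18, where Ps is the price sellers receive.
Demand in terms of Ps becomes Qd = 188 − 1(Ps − 18) = 206 - Ps. Setting this equal to supply: 206 - Ps = -392 + 6.5Ps, so Ps = 1196/15.
Buyers pay Pb = 1196/15 − 18 = 926/15; Q' = -392 + 6.5·(1196/15) = 1894/15.
The subsidy expands output by 1894/15 − 332/3 = 15.6 past the efficient level; on those units the gap between marginal cost and willingness to pay runs from 0 up to 18.
DWL = ½ × 18 × 15.6 = 140.4.

Deadweight loss = $140.4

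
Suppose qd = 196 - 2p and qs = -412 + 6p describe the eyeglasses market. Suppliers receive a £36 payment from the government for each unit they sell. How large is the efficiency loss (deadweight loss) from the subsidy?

Deadweight loss = £972

Pre-subsidy: 196 - 2p = -412 + 6p gives p* = 76, q* = 44.
With the subsidy, sellers receive ps = pb + 36 for each unit, where pb is the price buyers pay.
Supply in terms of pb becomes qs = -412 + 6(pb + 36) = -196 + 6pb. Setting this equal to demand: 196 - 2pb = -196 + 6pb, so pb = 49.
Sellers receive ps = 49 + 36 = 85; q' = 196 − 2·49 = 98.
The subsidy expands output by 98 − 44 = 54 past the efficient level; on those units the gap between marginal cost and willingness to pay runs from 0 up to 36.
DWL = ½ × 36 × 54 = 972.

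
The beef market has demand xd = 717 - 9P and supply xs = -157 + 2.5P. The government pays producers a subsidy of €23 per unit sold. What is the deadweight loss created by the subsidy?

Pre-subsidy: 717 - 9P = -157 + 2.5P gives P* = 76, x* = 33.
With the subsidy, sellers receive Ps = Pb + 23 for each unit, where Pb is the price buyers pay.
Supply in terms of Pb becomes xs = -157 + 2.5(Pb + 23) = -99.5 + 2.5Pb. Setting this equal to demand: 717 - 9Pb = -99.5 + 2.5Pb, so Pb = 71.
Sellers receive Ps = 71 + 23 = 94; x' = 717 − 9·71 = 78.
The subsidy expands output by 78 − 33 = 45 past the efficient level; on those units the gap between marginal cost and willingness to pay runs from 0 up to 23.
DWL = ½ × 23 × 45 = 517.5.

Deadweight loss = €517.5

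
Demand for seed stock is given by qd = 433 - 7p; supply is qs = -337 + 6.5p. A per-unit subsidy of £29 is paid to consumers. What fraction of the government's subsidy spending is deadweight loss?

DWL / government spending = 2639/7100

Pre-subsidy: 433 - 7p = -337 + 6.5p gives p* = 1540/27, q* = 911/27.
With the rebate, buyers effectively pay pb = ps − 29, where ps is the price sellers receive.
Demand in terms of ps becomes qd = 433 − 7(ps − 29) = 636 - 7ps. Setting this equal to supply: 636 - 7ps = -337 + 6.5ps, so ps = 1946/27.
Buyers pay pb = 1946/27 − 29 = 1163/27; q' = -337 + 6.5·(1946/27) = 3550/27.
ΔCS = ½(911/27 + 3550/27)(1540/27 − 1163/27) = 560599/486; ΔPS = ½(911/27 + 3550/27)(1946/27 − 1540/27) = 301861/243.
Government spending = 29 × 3550/27 = 102950/27.
DWL = ½ × 29 × (3550/27 − 911/27) = 76531/54; fraction = (76531/54) / (102950/27) = 2639/7100.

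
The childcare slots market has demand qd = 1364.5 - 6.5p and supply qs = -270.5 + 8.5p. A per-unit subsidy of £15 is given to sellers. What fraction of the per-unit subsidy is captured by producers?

Producer share = 13/30

Pre-subsidy: 1364.5 - 6.5p = -270.5 + 8.5p gives p* = 109, q* = 656.
With the subsidy, sellers receive ps = pb + 15 for each unit, where pb is the price buyers pay.
Supply in terms of pb becomes qs = -270.5 + 8.5(pb + 15) = -143 + 8.5pb. Setting this equal to demand: 1364.5 - 6.5pb = -143 + 8.5pb, so pb = 100.5.
Sellers receive ps = 100.5 + 15 = 115.5; q' = 1364.5 − 6.5·100.5 = 711.25.
Buyers' price falls by p* − pb = 109 − 100.5 = 8.5; sellers' price rises by ps − p* = 115.5 − 109 = 6.5.
So producers capture 6.5/15 = 13/30 of each unit of subsidy.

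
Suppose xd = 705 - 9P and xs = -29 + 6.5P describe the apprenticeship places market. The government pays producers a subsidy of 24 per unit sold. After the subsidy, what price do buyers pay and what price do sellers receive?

Buyers pay 1156/31; sellers receive 1900/31

Pre-subsidy: 705 - 9P = -29 + 6.5P gives P* = 1468/31, x* = 8643/31.
With the subsidy, sellers receive Ps = Pb + 24 for each unit, where Pb is the price buyers pay.
Supply in terms of Pb becomes xs = -29 + 6.5(Pb + 24) = 127 + 6.5Pb. Setting this equal to demand: 705 - 9Pb = 127 + 6.5Pb, so Pb = 1156/31.
Sellers receive Ps = 1156/31 + 24 = 1900/31; x' = 705 − 9·(1156/31) = 11451/31.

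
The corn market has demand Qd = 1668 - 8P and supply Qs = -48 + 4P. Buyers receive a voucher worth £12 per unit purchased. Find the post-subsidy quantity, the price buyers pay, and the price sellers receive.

Q' = 556; buyers pay £139; sellers receive £151

Pre-subsidy: 1668 - 8P = -48 + 4P gives P* = 143, Q* = 524.
With the rebate, buyers effectively pay Pb = Ps − 12, where Ps is the price sellers receive.
Demand in terms of Ps becomes Qd = 1668 − 8(Ps − 12) = 1764 - 8Ps. Setting this equal to supply: 1764 - 8Ps = -48 + 4Ps, so Ps = 151.
Buyers pay Pb = 151 − 12 = 139; Q' = -48 + 4·151 = 556.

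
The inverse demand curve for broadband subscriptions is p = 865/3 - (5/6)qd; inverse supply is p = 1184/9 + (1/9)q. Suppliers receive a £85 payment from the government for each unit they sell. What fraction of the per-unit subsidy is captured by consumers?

Pre-subsidy: 865/3 - (5/6)q = 1184/9 + (1/9)q gives q* = 166 and p* = 150.
With the subsidy, sellers receive ps = pb + 85 for each unit, where pb is the price buyers pay.
On the curves, pb = 865/3 - (5/6)q and ps = 1184/9 + (1/9)q; the wedge ps − pb = 85 gives 1184/9 + (1/9)q − (865/3 - (5/6)q) = 85, so q' = 256.
Then pb = 865/3 − (5/6)·256 = 75 and ps = 1184/9 + (1/9)·256 = 160.
Buyers' price falls by p* − pb = 150 − 75 = 75; sellers' price rises by ps − p* = 160 − 150 = 10.
So consumers capture 75/85 = 15/17 of each unit of subsidy.

Consumer share = 15/17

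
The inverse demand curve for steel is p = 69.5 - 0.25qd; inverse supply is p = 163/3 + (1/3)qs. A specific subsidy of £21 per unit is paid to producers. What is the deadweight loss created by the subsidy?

Deadweight loss = £378

Pre-subsidy: 69.5 - 0.25q = 163/3 + (1/3)q gives q* = 26 and p* = 63.
With the subsidy, sellers receive ps = pb + 21 for each unit, where pb is the price buyers pay.
On the curves, pb = 69.5 - 0.25q and ps = 163/3 + (1/3)q; the wedge ps − pb = 21 gives 163/3 + (1/3)q − (69.5 - 0.25q) = 21, so q' = 62.
Then pb = 69.5 − 0.25·62 = 54 and ps = 163/3 + (1/3)·62 = 75.
The subsidy expands output by 62 − 26 = 36 past the efficient level; on those units the gap between marginal cost and willingness to pay runs from 0 up to 21.
DWL = ½ × 21 × 36 = 378.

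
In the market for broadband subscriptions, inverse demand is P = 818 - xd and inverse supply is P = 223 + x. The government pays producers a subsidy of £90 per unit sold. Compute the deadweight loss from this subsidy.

Pre-subsidy: 818 - x = 223 + x gives x* = 297.5 and P* = 520.5.
With the subsidy, sellers receive Ps = Pb + 90 for each unit, where Pb is the price buyers pay.
On the curves, Pb = 818 - x and Ps = 223 + x; the wedge Ps − Pb = 90 gives 223 + x − (818 - x) = 90, so x' = 342.5.
Then Pb = 818 − 1·342.5 = 475.5 and Ps = 223 + 1·342.5 = 565.5.
The subsidy expands output by 342.5 − 297.5 = 45 past the efficient level; on those units the gap between marginal cost and willingness to pay runs from 0 up to 90.
DWL = ½ × 90 × 45 = 2025.

Deadweight loss = £2025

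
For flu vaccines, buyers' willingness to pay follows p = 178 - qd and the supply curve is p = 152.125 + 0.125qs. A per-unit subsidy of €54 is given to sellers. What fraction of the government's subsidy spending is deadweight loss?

DWL / government spending = 24/71

Pre-subsidy: 178 - q = 152.125 + 0.125q gives q* = 23 and p* = 155.
With the subsidy, sellers receive ps = pb + 54 for each unit, where pb is the price buyers pay.
On the curves, pb = 178 - q and ps = 152.125 + 0.125q; the wedge ps − pb = 54 gives 152.125 + 0.125q − (178 - q) = 54, so q' = 71.
Then pb = 178 − 1·71 = 107 and ps = 152.125 + 0.125·71 = 161.
ΔCS = ½(23 + 71)(155 − 107) = 2256; ΔPS = ½(23 + 71)(161 − 155) = 282.
Government spending = 54 × 71 = 3834.
DWL = ½ × 54 × (71 − 23) = 1296; fraction = 1296 / 3834 = 24/71.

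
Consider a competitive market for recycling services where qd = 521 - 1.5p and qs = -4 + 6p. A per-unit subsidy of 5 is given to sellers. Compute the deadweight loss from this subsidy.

Pre-subsidy: 521 - 1.5p = -4 + 6p gives p* = 70, q* = 416.
With the subsidy, sellers receive ps = pb + 5 for each unit, where pb is the price buyers pay.
Supply in terms of pb becomes qs = -4 + 6(pb + 5) = 26 + 6pb. Setting this equal to demand: 521 - 1.5pb = 26 + 6pb, so pb = 66.
Sellers receive ps = 66 + 5 = 71; q' = 521 − 1.5·66 = 422.
The subsidy expands output by 422 − 416 = 6 past the efficient level; on those units the gap between marginal cost and willingness to pay runs from 0 up to 5.
DWL = ½ × 5 × 6 = 15.

Deadweight loss = 15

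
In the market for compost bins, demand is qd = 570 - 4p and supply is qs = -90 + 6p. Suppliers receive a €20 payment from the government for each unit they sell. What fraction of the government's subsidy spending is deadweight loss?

Pre-subsidy: 570 - 4p = -90 + 6p gives p* = 66, q* = 306.
With the subsidy, sellers receive ps = pb + 20 for each unit, where pb is the price buyers pay.
Supply in terms of pb becomes qs = -90 + 6(pb + 20) = 30 + 6pb. Setting this equal to demand: 570 - 4pb = 30 + 6pb, so pb = 54.
Sellers receive ps = 54 + 20 = 74; q' = 570 − 4·54 = 354.
ΔCS = ½(306 + 354)(66 − 54) = 3960; ΔPS = ½(306 + 354)(74 − 66) = 2640.
Government spending = 20 × 354 = 7080.
DWL = ½ × 20 × (354 − 306) = 480; fraction = 480 / 7080 = 4/59.

DWL / government spending = 4/59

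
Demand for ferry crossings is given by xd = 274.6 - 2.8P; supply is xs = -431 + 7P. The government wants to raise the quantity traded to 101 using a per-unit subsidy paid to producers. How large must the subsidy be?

Required subsidy s = 14 per unit

At x = 101, invert demand for the buyer price: Pb = (274.6 − 101)/2.8 = 62; invert supply for the seller price: Ps = (101 − (-431))/7 = 76.
The subsidy must fill the gap: s = Ps − Pb = 76 − 62 = 14.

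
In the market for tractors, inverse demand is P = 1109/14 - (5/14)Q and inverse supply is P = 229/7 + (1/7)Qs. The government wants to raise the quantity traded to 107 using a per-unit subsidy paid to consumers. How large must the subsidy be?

Required subsidy s = 7 per unit

At Q = 107, from the demand curve buyers pay Pb = 1109/14 − (5/14)·107 = 41; from the supply curve sellers need Ps = 229/7 + (1/7)·107 = 48.
The subsidy must fill the gap: s = Ps − Pb = 48 − 41 = 7.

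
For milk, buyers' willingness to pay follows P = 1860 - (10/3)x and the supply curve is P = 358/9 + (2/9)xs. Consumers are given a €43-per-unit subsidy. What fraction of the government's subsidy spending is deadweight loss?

DWL / government spending = 387/33538

Pre-subsidy: 1860 - (10/3)x = 358/9 + (2/9)x gives x* = 511.9375 and P* = 3685/24.
With the rebate, buyers effectively pay Pb = Ps − 43, where Ps is the price sellers receive.
On the curves, Pb = 1860 - (10/3)x and Ps = 358/9 + (2/9)x; the wedge Ps − Pb = 43 gives 358/9 + (2/9)x − (1860 - (10/3)x) = 43, so x' = 524.03125.
Then Pb = 1860 − (10/3)·524.03125 = 5435/48 and Ps = 358/9 + (2/9)·524.03125 = 7499/48.
ΔCS = ½(511.9375 + 524.03125)(3685/24 − 5435/48) = 20881.2451171875; ΔPS = ½(511.9375 + 524.03125)(7499/48 − 3685/24) = 1392.0830078125.
Government spending = 43 × 524.03125 = 22533.34375.
DWL = ½ × 43 × (524.03125 − 511.9375) = 260.015625; fraction = 260.015625 / 22533.34375 = 387/33538.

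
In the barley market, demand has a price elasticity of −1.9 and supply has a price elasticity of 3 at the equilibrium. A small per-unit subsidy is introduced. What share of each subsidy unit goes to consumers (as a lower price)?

Consumer share = 30/49

For a small subsidy around the equilibrium, the benefit split depends on the relative slopes, which at a point are proportional to the elasticities.
Buyer share = εs/(εs + |εd|) = 3/(3 + 1.9) = 30/49; seller share = |εd|/(εs + |εd|) = 19/49.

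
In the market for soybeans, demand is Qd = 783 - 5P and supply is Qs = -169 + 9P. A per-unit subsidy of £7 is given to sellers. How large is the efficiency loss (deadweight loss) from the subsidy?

Deadweight loss = £78.75

Pre-subsidy: 783 - 5P = -169 + 9P gives P* = 68, Q* = 443.
With the subsidy, sellers receive Ps = Pb + 7 for each unit, where Pb is the price buyers pay.
Supply in terms of Pb becomes Qs = -169 + 9(Pb + 7) = -106 + 9Pb. Setting this equal to demand: 783 - 5Pb = -106 + 9Pb, so Pb = 63.5.
Sellers receive Ps = 63.5 + 7 = 70.5; Q' = 783 − 5·63.5 = 465.5.
The subsidy expands output by 465.5 − 443 = 22.5 past the efficient level; on those units the gap between marginal cost and willingness to pay runs from 0 up to 7.
DWL = ½ × 7 × 22.5 = 78.75.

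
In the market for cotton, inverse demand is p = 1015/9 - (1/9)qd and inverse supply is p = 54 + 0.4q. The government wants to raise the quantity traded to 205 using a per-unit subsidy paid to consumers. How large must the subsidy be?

Required subsidy s = 46 per unit

At q = 205, from the demand curve buyers pay pb = 1015/9 − (1/9)·205 = 90; from the supply curve sellers need ps = 54 + 0.4·205 = 136.
The subsidy must fill the gap: s = ps − pb = 136 − 90 = 46.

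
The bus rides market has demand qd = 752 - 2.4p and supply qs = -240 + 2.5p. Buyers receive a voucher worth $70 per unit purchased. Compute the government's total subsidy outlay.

Government cost = 172400/7

Pre-subsidy: 752 - 2.4p = -240 + 2.5p gives p* = 9920/49, q* = 13040/49.
With the rebate, buyers effectively pay pb = ps − 70, where ps is the price sellers receive.
Demand in terms of ps becomes qd = 752 − 2.4(ps − 70) = 920 - 2.4ps. Setting this equal to supply: 920 - 2.4ps = -240 + 2.5ps, so ps = 11600/49.
Buyers pay pb = 11600/49 − 70 = 8170/49; q' = -240 + 2.5·(11600/49) = 17240/49.
Government outlay = subsidy × quantity = 70 × 17240/49 = 172400/7.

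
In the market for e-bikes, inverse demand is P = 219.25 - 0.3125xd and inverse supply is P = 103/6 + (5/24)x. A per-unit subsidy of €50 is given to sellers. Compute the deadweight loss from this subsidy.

Deadweight loss = €2400

Pre-subsidy: 219.25 - 0.3125x = 103/6 + (5/24)x gives x* = 388 and P* = 98.
With the subsidy, sellers receive Ps = Pb + 50 for each unit, where Pb is the price buyers pay.
On the curves, Pb = 219.25 - 0.3125x and Ps = 103/6 + (5/24)x; the wedge Ps − Pb = 50 gives 103/6 + (5/24)x − (219.25 - 0.3125x) = 50, so x' = 484.
Then Pb = 219.25 − 0.3125·484 = 68 and Ps = 103/6 + (5/24)·484 = 118.
The subsidy expands output by 484 − 388 = 96 past the efficient level; on those units the gap between marginal cost and willingness to pay runs from 0 up to 50.
DWL = ½ × 50 × 96 = 2400.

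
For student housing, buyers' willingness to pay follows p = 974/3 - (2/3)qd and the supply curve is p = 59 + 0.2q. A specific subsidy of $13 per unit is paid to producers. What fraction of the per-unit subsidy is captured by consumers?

Consumer share = 10/13

Pre-subsidy: 974/3 - (2/3)q = 59 + 0.2q gives q* = 3985/13 and p* = 1564/13.
With the subsidy, sellers receive ps = pb + 13 for each unit, where pb is the price buyers pay.
On the curves, pb = 974/3 - (2/3)q and ps = 59 + 0.2q; the wedge ps − pb = 13 gives 59 + 0.2q − (974/3 - (2/3)q) = 13, so q' = 4180/13.
Then pb = 974/3 − (2/3)·(4180/13) = 1434/13 and ps = 59 + 0.2·(4180/13) = 1603/13.
Buyers' price falls by p* − pb = 1564/13 − 1434/13 = 10; sellers' price rises by ps − p* = 1603/13 − 1564/13 = 3.
So consumers capture 10/13 = 10/13 of each unit of subsidy.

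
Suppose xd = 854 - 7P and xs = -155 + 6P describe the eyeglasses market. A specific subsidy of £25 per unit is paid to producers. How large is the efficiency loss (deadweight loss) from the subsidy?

Pre-subsidy: 854 - 7P = -155 + 6P gives P* = 1009/13, x* = 4039/13.
With the subsidy, sellers receive Ps = Pb + 25 for each unit, where Pb is the price buyers pay.
Supply in terms of Pb becomes xs = -155 + 6(Pb + 25) = -5 + 6Pb. Setting this equal to demand: 854 - 7Pb = -5 + 6Pb, so Pb = 859/13.
Sellers receive Ps = 859/13 + 25 = 1184/13; x' = 854 − 7·(859/13) = 5089/13.
The subsidy expands output by 5089/13 − 4039/13 = 1050/13 past the efficient level; on those units the gap between marginal cost and willingness to pay runs from 0 up to 25.
DWL = ½ × 25 × 1050/13 = 13125/13.

Deadweight loss = 13125/13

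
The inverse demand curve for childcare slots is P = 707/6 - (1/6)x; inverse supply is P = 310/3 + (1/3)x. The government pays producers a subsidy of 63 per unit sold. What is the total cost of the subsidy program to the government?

Pre-subsidy: 707/6 - (1/6)x = 310/3 + (1/3)x gives x* = 29 and P* = 113.
With the subsidy, sellers receive Ps = Pb + 63 for each unit, where Pb is the price buyers pay.
On the curves, Pb = 707/6 - (1/6)x and Ps = 310/3 + (1/3)x; the wedge Ps − Pb = 63 gives 310/3 + (1/3)x − (707/6 - (1/6)x) = 63, so x' = 155.
Then Pb = 707/6 − (1/6)·155 = 92 and Ps = 310/3 + (1/3)·155 = 155.
Government outlay = subsidy × quantity = 63 × 155 = 9765.

Government cost = 9765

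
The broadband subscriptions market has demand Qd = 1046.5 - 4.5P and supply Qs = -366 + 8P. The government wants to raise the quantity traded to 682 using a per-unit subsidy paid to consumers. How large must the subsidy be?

Required subsidy s = 50 per unit

At Q = 682, invert demand for the buyer price: Pb = (1046.5 − 682)/4.5 = 81; invert supply for the seller price: Ps = (682 − (-366))/8 = 131.
The subsidy must fill the gap: s = Ps − Pb = 131 − 81 = 50.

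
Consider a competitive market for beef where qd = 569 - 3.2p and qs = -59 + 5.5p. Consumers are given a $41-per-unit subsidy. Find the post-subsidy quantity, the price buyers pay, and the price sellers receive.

Pre-subsidy: 569 - 3.2p = -59 + 5.5p gives p* = 6280/87, q* = 29407/87.
With the rebate, buyers effectively pay pb = ps − 41, where ps is the price sellers receive.
Demand in terms of ps becomes qd = 569 − 3.2(ps − 41) = 700.2 - 3.2ps. Setting this equal to supply: 700.2 - 3.2ps = -59 + 5.5ps, so ps = 7592/87.
Buyers pay pb = 7592/87 − 41 = 4025/87; q' = -59 + 5.5·(7592/87) = 36623/87.

q' = 36623/87; buyers pay 4025/87; sellers receive 7592/87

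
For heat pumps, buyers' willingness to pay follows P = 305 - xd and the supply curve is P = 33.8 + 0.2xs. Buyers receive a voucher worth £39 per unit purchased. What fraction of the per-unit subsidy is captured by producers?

Producer share = 1/6

Pre-subsidy: 305 - x = 33.8 + 0.2x gives x* = 226 and P* = 79.
With the rebate, buyers effectively pay Pb = Ps − 39, where Ps is the price sellers receive.
On the curves, Pb = 305 - x and Ps = 33.8 + 0.2x; the wedge Ps − Pb = 39 gives 33.8 + 0.2x − (305 - x) = 39, so x' = 258.5.
Then Pb = 305 − 1·258.5 = 46.5 and Ps = 33.8 + 0.2·258.5 = 85.5.
Buyers' price falls by P* − Pb = 79 − 46.5 = 32.5; sellers' price rises by Ps − P* = 85.5 − 79 = 6.5.
So producers capture 6.5/39 = 1/6 of each unit of subsidy.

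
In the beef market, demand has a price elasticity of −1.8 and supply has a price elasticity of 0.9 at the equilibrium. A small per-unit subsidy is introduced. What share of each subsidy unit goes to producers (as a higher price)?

Producer share = 2/3

For a small subsidy around the equilibrium, the benefit split depends on the relative slopes, which at a point are proportional to the elasticities.
Buyer share = εs/(εs + |εd|) = 0.9/(0.9 + 1.8) = 1/3; seller share = |εd|/(εs + |εd|) = 2/3.
So producers capture 2/3 of the subsidy.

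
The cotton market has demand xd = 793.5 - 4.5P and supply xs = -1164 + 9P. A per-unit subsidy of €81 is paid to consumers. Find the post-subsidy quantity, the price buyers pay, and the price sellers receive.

Pre-subsidy: 793.5 - 4.5P = -1164 + 9P gives P* = 145, x* = 141.
With the rebate, buyers effectively pay Pb = Ps − 81, where Ps is the price sellers receive.
Demand in terms of Ps becomes xd = 793.5 − 4.5(Ps − 81) = 1158 - 4.5Ps. Setting this equal to supply: 1158 - 4.5Ps = -1164 + 9Ps, so Ps = 172.
Buyers pay Pb = 172 − 81 = 91; x' = -1164 + 9·172 = 384.

x' = 384; buyers pay €91; sellers receive €172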